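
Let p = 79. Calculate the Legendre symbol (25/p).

1

Euler's criterion: (25/79) ≡ 25^39 (mod 79).
25^2 ≡ 72 (mod 79)
25^4 ≡ 49 (mod 79)
25^8 ≡ 31 (mod 79)
25^16 ≡ 13 (mod 79)
25^32 ≡ 11 (mod 79)
25^39 = 25^(32+4+2+1) ≡ 1 (mod 79).
Result is 1, so (25/79) = 1.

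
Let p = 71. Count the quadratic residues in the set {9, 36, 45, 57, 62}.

(9/71) = +1 → QR.
(36/71) = +1 → QR.
(45/71) = +1 → QR.
(57/71) = +1 → QR.
(62/71) = -1 → non-residue.
Total quadratic residues among the 5: 4.

4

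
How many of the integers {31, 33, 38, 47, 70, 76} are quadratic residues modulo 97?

4

(31/97) = +1 → QR.
(33/97) = +1 → QR.
(38/97) = -1 → non-residue.
(47/97) = +1 → QR.
(70/97) = +1 → QR.
(76/97) = -1 → non-residue.
Total quadratic residues among the 6: 4.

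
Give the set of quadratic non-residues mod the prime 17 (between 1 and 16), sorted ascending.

Square k = 1,…,8 (k and 17−k give the same square):
1²=1, 2²=4, 3²=9, 4²=16, 5²≡8, 6²≡2, 7²≡15, 8²≡13 (mod 17).
The residues are {1, 2, 4, 8, 9, 13, 15, 16}; the non-residues are the remaining 8 nonzero classes.

3,5,6,7,10,11,12,14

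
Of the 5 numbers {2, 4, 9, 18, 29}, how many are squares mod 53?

(2/53) = -1 → non-residue.
(4/53) = +1 → QR.
(9/53) = +1 → QR.
(18/53) = -1 → non-residue.
(29/53) = +1 → QR.
Total quadratic residues among the 5: 3.

3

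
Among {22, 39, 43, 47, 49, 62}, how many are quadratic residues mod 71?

(22/71) = -1 → non-residue.
(39/71) = -1 → non-residue.
(43/71) = +1 → QR.
(47/71) = -1 → non-residue.
(49/71) = +1 → QR.
(62/71) = -1 → non-residue.
Total quadratic residues among the 6: 2.

2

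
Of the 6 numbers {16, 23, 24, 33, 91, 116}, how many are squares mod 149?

(16/149) = +1 → QR.
(23/149) = -1 → non-residue.
(24/149) = +1 → QR.
(33/149) = +1 → QR.
(91/149) = -1 → non-residue.
(116/149) = +1 → QR.
Total quadratic residues among the 6: 4.

4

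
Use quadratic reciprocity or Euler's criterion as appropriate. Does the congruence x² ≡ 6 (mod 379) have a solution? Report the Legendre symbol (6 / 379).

Pull out 2: since 379 ≡ 3 (mod 8), (2/379) = -1.
Reciprocity: 3 ≡ 3 and 379 ≡ 3 (mod 4), so (3/379) = −(379/3).
Reduce top mod 3: now compute (1/3).
Reached (1/3) = 1. Collecting the sign flips along the way, the symbol is +1.

1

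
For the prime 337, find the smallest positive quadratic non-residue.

5

(2/337) = +1, so 2 is a residue.
(3/337) = +1, so 3 is a residue.
(4/337) = +1, so 4 is a residue.
(5/337) = −1, so 5 is the smallest positive non-residue mod 337.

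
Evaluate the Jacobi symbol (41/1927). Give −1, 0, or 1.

0

Reciprocity: 41 ≡ 1 and 1927 ≡ 3 (mod 4), so (41/1927) = +(1927/41).
Reduce top mod 41: now compute (0/41).
Top reduces to 0: gcd > 1, so the symbol is 0.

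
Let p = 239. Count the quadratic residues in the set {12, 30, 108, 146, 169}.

4

(12/239) = +1 → QR.
(30/239) = +1 → QR.
(108/239) = +1 → QR.
(146/239) = -1 → non-residue.
(169/239) = +1 → QR.
Total quadratic residues among the 5: 4.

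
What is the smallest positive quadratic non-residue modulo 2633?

3

(2/2633) = +1, so 2 is a residue.
(3/2633) = −1, so 3 is the smallest positive non-residue mod 2633.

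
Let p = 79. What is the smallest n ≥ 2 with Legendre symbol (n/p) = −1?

(2/79) = +1, so 2 is a residue.
(3/79) = −1, so 3 is the smallest positive non-residue mod 79.

3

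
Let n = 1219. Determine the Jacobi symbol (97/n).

-1

Reciprocity: 97 ≡ 1 and 1219 ≡ 3 (mod 4), so (97/1219) = +(1219/97).
Reduce top mod 97: now compute (55/97).
Reciprocity: 55 ≡ 3 and 97 ≡ 1 (mod 4), so (55/97) = +(97/55).
Reduce top mod 55: now compute (42/55).
Pull out 2: since 55 ≡ 7 (mod 8), (2/55) = +1.
Reciprocity: 21 ≡ 1 and 55 ≡ 3 (mod 4), so (21/55) = +(55/21).
Reduce top mod 21: now compute (13/21).
Reciprocity: 13 ≡ 1 and 21 ≡ 1 (mod 4), so (13/21) = +(21/13).
Reduce top mod 13: now compute (8/13).
Pull out 2^3: since 13 ≡ 5 (mod 8), (2/13) = -1, so (2/13)^3 = -1.
Reached (1/13) = 1. Collecting the sign flips along the way, the symbol is -1.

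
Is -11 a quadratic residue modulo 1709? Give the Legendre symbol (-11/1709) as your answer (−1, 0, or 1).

1

First reduce: -11 ≡ 1698 (mod 1709).
Pull out 2: since 1709 ≡ 5 (mod 8), (2/1709) = -1.
Reciprocity: 849 ≡ 1 and 1709 ≡ 1 (mod 4), so (849/1709) = +(1709/849).
Reduce top mod 849: now compute (11/849).
Reciprocity: 11 ≡ 3 and 849 ≡ 1 (mod 4), so (11/849) = +(849/11).
Reduce top mod 11: now compute (2/11).
Pull out 2: since 11 ≡ 3 (mod 8), (2/11) = -1.
Reached (1/11) = 1. Collecting the sign flips along the way, the symbol is +1.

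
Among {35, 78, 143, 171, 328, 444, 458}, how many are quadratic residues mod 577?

2

(35/577) = +1 → QR.
(78/577) = -1 → non-residue.
(143/577) = -1 → non-residue.
(171/577) = +1 → QR.
(328/577) = -1 → non-residue.
(444/577) = -1 → non-residue.
(458/577) = -1 → non-residue.
Total quadratic residues among the 7: 2.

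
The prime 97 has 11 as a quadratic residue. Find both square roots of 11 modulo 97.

97 ≡ 1 (mod 4), so we find a root by search.
Trying successive values, 37² = 1369 ≡ 11 (mod 97). The other root is 97 − 37 = 60.

37, 60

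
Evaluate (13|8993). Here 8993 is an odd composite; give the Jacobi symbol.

Reciprocity: 13 ≡ 1 and 8993 ≡ 1 (mod 4), so (13/8993) = +(8993/13).
Reduce top mod 13: now compute (10/13).
Pull out 2: since 13 ≡ 5 (mod 8), (2/13) = -1.
Reciprocity: 5 ≡ 1 and 13 ≡ 1 (mod 4), so (5/13) = +(13/5).
Reduce top mod 5: now compute (3/5).
Reciprocity: 3 ≡ 3 and 5 ≡ 1 (mod 4), so (3/5) = +(5/3).
Reduce top mod 3: now compute (2/3).
Pull out 2: since 3 ≡ 3 (mod 8), (2/3) = -1.
Reached (1/3) = 1. Collecting the sign flips along the way, the symbol is +1.

1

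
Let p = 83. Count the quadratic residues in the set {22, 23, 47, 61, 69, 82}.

(22/83) = -1 → non-residue.
(23/83) = +1 → QR.
(47/83) = -1 → non-residue.
(61/83) = +1 → QR.
(69/83) = +1 → QR.
(82/83) = -1 → non-residue.
Total quadratic residues among the 6: 3.

3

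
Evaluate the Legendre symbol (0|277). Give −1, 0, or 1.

0

Top reduces to 0: gcd > 1, so the symbol is 0.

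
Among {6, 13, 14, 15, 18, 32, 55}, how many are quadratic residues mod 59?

(6/59) = -1 → non-residue.
(13/59) = -1 → non-residue.
(14/59) = -1 → non-residue.
(15/59) = +1 → QR.
(18/59) = -1 → non-residue.
(32/59) = -1 → non-residue.
(55/59) = -1 → non-residue.
Total quadratic residues among the 7: 1.

1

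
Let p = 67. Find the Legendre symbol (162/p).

-1

First reduce: 162 ≡ 28 (mod 67).
Pull out 2^2: since 67 ≡ 3 (mod 8), (2/67) = -1, so (2/67)^2 = +1.
Reciprocity: 7 ≡ 3 and 67 ≡ 3 (mod 4), so (7/67) = −(67/7).
Reduce top mod 7: now compute (4/7).
Pull out 2^2: since 7 ≡ 7 (mod 8), (2/7) = +1, so (2/7)^2 = +1.
Reached (1/7) = 1. Collecting the sign flips along the way, the symbol is -1.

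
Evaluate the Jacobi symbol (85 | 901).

Reciprocity: 85 ≡ 1 and 901 ≡ 1 (mod 4), so (85/901) = +(901/85).
Reduce top mod 85: now compute (51/85).
Reciprocity: 51 ≡ 3 and 85 ≡ 1 (mod 4), so (51/85) = +(85/51).
Reduce top mod 51: now compute (34/51).
Pull out 2: since 51 ≡ 3 (mod 8), (2/51) = -1.
Reciprocity: 17 ≡ 1 and 51 ≡ 3 (mod 4), so (17/51) = +(51/17).
Reduce top mod 17: now compute (0/17).
Top reduces to 0: gcd > 1, so the symbol is 0.

0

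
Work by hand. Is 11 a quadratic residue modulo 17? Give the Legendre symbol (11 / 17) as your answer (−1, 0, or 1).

-1

Reciprocity: 11 ≡ 3 and 17 ≡ 1 (mod 4), so (11/17) = +(17/11).
Reduce top mod 11: now compute (6/11).
Pull out 2: since 11 ≡ 3 (mod 8), (2/11) = -1.
Reciprocity: 3 ≡ 3 and 11 ≡ 3 (mod 4), so (3/11) = −(11/3).
Reduce top mod 3: now compute (2/3).
Pull out 2: since 3 ≡ 3 (mod 8), (2/3) = -1.
Reached (1/3) = 1. Collecting the sign flips along the way, the symbol is -1.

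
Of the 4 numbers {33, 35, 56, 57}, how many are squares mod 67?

3

(33/67) = +1 → QR.
(35/67) = +1 → QR.
(56/67) = +1 → QR.
(57/67) = -1 → non-residue.
Total quadratic residues among the 4: 3.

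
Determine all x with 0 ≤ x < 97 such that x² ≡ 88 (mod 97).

31, 66

97 ≡ 1 (mod 4), so we find a root by search.
Trying successive values, 31² = 961 ≡ 88 (mod 97). The other root is 97 − 31 = 66.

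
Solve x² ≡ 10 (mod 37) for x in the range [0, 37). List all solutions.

11, 26

37 ≡ 1 (mod 4), so we find a root by search.
Trying successive values, 11² = 121 ≡ 10 (mod 37). The other root is 37 − 11 = 26.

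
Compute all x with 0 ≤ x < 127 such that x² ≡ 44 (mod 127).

Since 127 ≡ 3 (mod 4), a square root of 44 is 44^((127+1)/4) = 44^32 mod 127.
Repeated squaring: 44^2≡31, 44^4≡72, 44^8≡104, 44^16≡21, 44^32≡60 (mod 127).
44^32 = 44^(32) ≡ 60 (mod 127).
Check: 60² = 3600 ≡ 44 (mod 127). The two roots are 60 and 67.

60, 67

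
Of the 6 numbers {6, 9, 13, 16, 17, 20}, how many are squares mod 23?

4

(6/23) = +1 → QR.
(9/23) = +1 → QR.
(13/23) = +1 → QR.
(16/23) = +1 → QR.
(17/23) = -1 → non-residue.
(20/23) = -1 → non-residue.
Total quadratic residues among the 6: 4.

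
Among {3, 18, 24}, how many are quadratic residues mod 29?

(3/29) = -1 → non-residue.
(18/29) = -1 → non-residue.
(24/29) = +1 → QR.
Total quadratic residues among the 3: 1.

1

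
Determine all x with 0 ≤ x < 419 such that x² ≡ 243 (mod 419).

Since 419 ≡ 3 (mod 4), a square root of 243 is 243^((419+1)/4) = 243^105 mod 419.
Repeated squaring: 243^2≡389, 243^4≡62, 243^8≡73, 243^16≡301, 243^32≡97, 243^64≡191 (mod 419).
243^105 = 243^(64+32+8+1) ≡ 261 (mod 419).
Check: 261² = 68121 ≡ 243 (mod 419). The two roots are 158 and 261.

158, 261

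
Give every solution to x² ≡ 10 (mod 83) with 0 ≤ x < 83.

33, 50

Since 83 ≡ 3 (mod 4), a square root of 10 is 10^((83+1)/4) = 10^21 mod 83.
Repeated squaring: 10^2≡17, 10^4≡40, 10^8≡23, 10^16≡31 (mod 83).
10^21 = 10^(16+4+1) ≡ 33 (mod 83).
Check: 33² = 1089 ≡ 10 (mod 83). The two roots are 33 and 50.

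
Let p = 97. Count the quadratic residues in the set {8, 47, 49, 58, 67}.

(8/97) = +1 → QR.
(47/97) = +1 → QR.
(49/97) = +1 → QR.
(58/97) = -1 → non-residue.
(67/97) = -1 → non-residue.
Total quadratic residues among the 5: 3.

3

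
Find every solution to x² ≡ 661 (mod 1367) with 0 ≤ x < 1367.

549, 818

Since 1367 ≡ 3 (mod 4), a square root of 661 is 661^((1367+1)/4) = 661^342 mod 1367.
Repeated squaring: 661^2≡848, 661^4≡62, 661^8≡1110, 661^16≡433, 661^32≡210, 661^64≡356, 661^128≡972, 661^256≡187 (mod 1367).
661^342 = 661^(256+64+16+4+2) ≡ 549 (mod 1367).
Check: 549² = 301401 ≡ 661 (mod 1367). The two roots are 549 and 818.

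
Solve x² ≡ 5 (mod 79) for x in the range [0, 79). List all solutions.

20, 59

Since 79 ≡ 3 (mod 4), a square root of 5 is 5^((79+1)/4) = 5^20 mod 79.
Repeated squaring: 5^2≡25, 5^4≡72, 5^8≡49, 5^16≡31 (mod 79).
5^20 = 5^(16+4) ≡ 20 (mod 79).
Check: 20² = 400 ≡ 5 (mod 79). The two roots are 20 and 59.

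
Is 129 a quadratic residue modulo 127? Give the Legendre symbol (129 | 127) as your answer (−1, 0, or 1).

First reduce: 129 ≡ 2 (mod 127).
Pull out 2: since 127 ≡ 7 (mod 8), (2/127) = +1.
Reached (1/127) = 1. Collecting the sign flips along the way, the symbol is +1.

1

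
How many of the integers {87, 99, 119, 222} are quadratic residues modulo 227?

(87/227) = +1 → QR.
(99/227) = +1 → QR.
(119/227) = -1 → non-residue.
(222/227) = +1 → QR.
Total quadratic residues among the 4: 3.

3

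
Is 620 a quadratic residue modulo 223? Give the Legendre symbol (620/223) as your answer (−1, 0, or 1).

Euler's criterion: (620/223) ≡ 174^111 (mod 223).
174^2 ≡ 171 (mod 223)
174^4 ≡ 28 (mod 223)
174^8 ≡ 115 (mod 223)
174^16 ≡ 68 (mod 223)
174^32 ≡ 164 (mod 223)
174^64 ≡ 136 (mod 223)
174^111 = 174^(64+32+8+4+2+1) ≡ 222 (mod 223).
Result is 222 ≡ −1, so (620/223) = −1.

-1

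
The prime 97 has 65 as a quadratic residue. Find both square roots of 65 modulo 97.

97 ≡ 1 (mod 4), so we find a root by search.
Trying successive values, 29² = 841 ≡ 65 (mod 97). The other root is 97 − 29 = 68.

29, 68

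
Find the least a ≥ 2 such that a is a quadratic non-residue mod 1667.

2

(2/1667) = −1, so 2 is the smallest positive non-residue mod 1667.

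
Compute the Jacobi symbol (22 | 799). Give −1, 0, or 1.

Pull out 2: since 799 ≡ 7 (mod 8), (2/799) = +1.
Reciprocity: 11 ≡ 3 and 799 ≡ 3 (mod 4), so (11/799) = −(799/11).
Reduce top mod 11: now compute (7/11).
Reciprocity: 7 ≡ 3 and 11 ≡ 3 (mod 4), so (7/11) = −(11/7).
Reduce top mod 7: now compute (4/7).
Pull out 2^2: since 7 ≡ 7 (mod 8), (2/7) = +1, so (2/7)^2 = +1.
Reached (1/7) = 1. Collecting the sign flips along the way, the symbol is +1.

1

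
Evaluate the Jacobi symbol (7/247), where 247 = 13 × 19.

Reciprocity: 7 ≡ 3 and 247 ≡ 3 (mod 4), so (7/247) = −(247/7).
Reduce top mod 7: now compute (2/7).
Pull out 2: since 7 ≡ 7 (mod 8), (2/7) = +1.
Reached (1/7) = 1. Collecting the sign flips along the way, the symbol is -1.

-1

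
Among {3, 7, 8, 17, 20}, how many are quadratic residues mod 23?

2

(3/23) = +1 → QR.
(7/23) = -1 → non-residue.
(8/23) = +1 → QR.
(17/23) = -1 → non-residue.
(20/23) = -1 → non-residue.
Total quadratic residues among the 5: 2.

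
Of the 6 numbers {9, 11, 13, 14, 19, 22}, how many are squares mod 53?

3

(9/53) = +1 → QR.
(11/53) = +1 → QR.
(13/53) = +1 → QR.
(14/53) = -1 → non-residue.
(19/53) = -1 → non-residue.
(22/53) = -1 → non-residue.
Total quadratic residues among the 6: 3.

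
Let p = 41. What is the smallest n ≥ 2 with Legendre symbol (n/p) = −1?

(2/41) = +1, so 2 is a residue.
(3/41) = −1, so 3 is the smallest positive non-residue mod 41.

3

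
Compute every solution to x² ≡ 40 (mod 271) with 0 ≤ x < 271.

Since 271 ≡ 3 (mod 4), a square root of 40 is 40^((271+1)/4) = 40^68 mod 271.
Repeated squaring: 40^2≡245, 40^4≡134, 40^8≡70, 40^16≡22, 40^32≡213, 40^64≡112 (mod 271).
40^68 = 40^(64+4) ≡ 103 (mod 271).
Check: 103² = 10609 ≡ 40 (mod 271). The two roots are 103 and 168.

103, 168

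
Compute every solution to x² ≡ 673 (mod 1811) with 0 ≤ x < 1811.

688, 1123

Since 1811 ≡ 3 (mod 4), a square root of 673 is 673^((1811+1)/4) = 673^453 mod 1811.
Repeated squaring: 673^2≡179, 673^4≡1254, 673^8≡568, 673^16≡266, 673^32≡127, 673^64≡1641, 673^128≡1735, 673^256≡343 (mod 1811).
673^453 = 673^(256+128+64+4+1) ≡ 688 (mod 1811).
Check: 688² = 473344 ≡ 673 (mod 1811). The two roots are 688 and 1123.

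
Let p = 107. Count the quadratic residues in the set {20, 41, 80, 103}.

1

(20/107) = -1 → non-residue.
(41/107) = +1 → QR.
(80/107) = -1 → non-residue.
(103/107) = -1 → non-residue.
Total quadratic residues among the 4: 1.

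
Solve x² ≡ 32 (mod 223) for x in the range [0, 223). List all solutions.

60, 163

Since 223 ≡ 3 (mod 4), a square root of 32 is 32^((223+1)/4) = 32^56 mod 223.
Repeated squaring: 32^2≡132, 32^4≡30, 32^8≡8, 32^16≡64, 32^32≡82 (mod 223).
32^56 = 32^(32+16+8) ≡ 60 (mod 223).
Check: 60² = 3600 ≡ 32 (mod 223). The two roots are 60 and 163.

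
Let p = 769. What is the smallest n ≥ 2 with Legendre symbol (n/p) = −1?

7

(2/769) = +1, so 2 is a residue.
(3/769) = +1, so 3 is a residue.
(4/769) = +1, so 4 is a residue.
(5/769) = +1, so 5 is a residue.
(6/769) = +1, so 6 is a residue.
(7/769) = −1, so 7 is the smallest positive non-residue mod 769.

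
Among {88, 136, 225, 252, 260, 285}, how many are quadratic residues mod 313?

(88/313) = +1 → QR.
(136/313) = -1 → non-residue.
(225/313) = +1 → QR.
(252/313) = -1 → non-residue.
(260/313) = -1 → non-residue.
(285/313) = -1 → non-residue.
Total quadratic residues among the 6: 2.

2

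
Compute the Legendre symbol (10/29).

-1

Pull out 2: since 29 ≡ 5 (mod 8), (2/29) = -1.
Reciprocity: 5 ≡ 1 and 29 ≡ 1 (mod 4), so (5/29) = +(29/5).
Reduce top mod 5: now compute (4/5).
Pull out 2^2: since 5 ≡ 5 (mod 8), (2/5) = -1, so (2/5)^2 = +1.
Reached (1/5) = 1. Collecting the sign flips along the way, the symbol is -1.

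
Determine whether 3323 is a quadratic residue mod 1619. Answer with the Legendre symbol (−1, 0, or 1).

1

First reduce: 3323 ≡ 85 (mod 1619).
Reciprocity: 85 ≡ 1 and 1619 ≡ 3 (mod 4), so (85/1619) = +(1619/85).
Reduce top mod 85: now compute (4/85).
Pull out 2^2: since 85 ≡ 5 (mod 8), (2/85) = -1, so (2/85)^2 = +1.
Reached (1/85) = 1. Collecting the sign flips along the way, the symbol is +1.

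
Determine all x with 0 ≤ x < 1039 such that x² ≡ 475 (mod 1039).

Since 1039 ≡ 3 (mod 4), a square root of 475 is 475^((1039+1)/4) = 475^260 mod 1039.
Repeated squaring: 475^2≡162, 475^4≡269, 475^8≡670, 475^16≡52, 475^32≡626, 475^64≡173, 475^128≡837, 475^256≡283 (mod 1039).
475^260 = 475^(256+4) ≡ 280 (mod 1039).
Check: 280² = 78400 ≡ 475 (mod 1039). The two roots are 280 and 759.

280, 759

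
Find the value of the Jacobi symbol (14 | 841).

1

Pull out 2: since 841 ≡ 1 (mod 8), (2/841) = +1.
Reciprocity: 7 ≡ 3 and 841 ≡ 1 (mod 4), so (7/841) = +(841/7).
Reduce top mod 7: now compute (1/7).
Reached (1/7) = 1. Collecting the sign flips along the way, the symbol is +1.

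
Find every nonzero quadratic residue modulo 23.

Square k = 1,…,11 (k and 23−k give the same square):
1²=1, 2²=4, 3²=9, 4²=16, 5²≡2, 6²≡13, 7²≡3, 8²≡18, 9²≡12, 10²≡8, 11²≡6 (mod 23).
So the quadratic residues mod 23 are {1, 2, 3, 4, 6, 8, 9, 12, 13, 16, 18}.

1,2,3,4,6,8,9,12,13,16,18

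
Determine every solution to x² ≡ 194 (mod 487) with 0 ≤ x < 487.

Since 487 ≡ 3 (mod 4), a square root of 194 is 194^((487+1)/4) = 194^122 mod 487.
Repeated squaring: 194^2≡137, 194^4≡263, 194^8≡15, 194^16≡225, 194^32≡464, 194^64≡42 (mod 487).
194^122 = 194^(64+32+16+8+2) ≡ 235 (mod 487).
Check: 235² = 55225 ≡ 194 (mod 487). The two roots are 235 and 252.

235, 252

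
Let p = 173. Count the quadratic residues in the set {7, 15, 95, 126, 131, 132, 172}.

(7/173) = -1 → non-residue.
(15/173) = +1 → QR.
(95/173) = +1 → QR.
(126/173) = +1 → QR.
(131/173) = -1 → non-residue.
(132/173) = +1 → QR.
(172/173) = +1 → QR.
Total quadratic residues among the 7: 5.

5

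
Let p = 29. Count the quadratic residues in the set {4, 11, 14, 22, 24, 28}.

4

(4/29) = +1 → QR.
(11/29) = -1 → non-residue.
(14/29) = -1 → non-residue.
(22/29) = +1 → QR.
(24/29) = +1 → QR.
(28/29) = +1 → QR.
Total quadratic residues among the 6: 4.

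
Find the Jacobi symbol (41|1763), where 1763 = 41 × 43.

Reciprocity: 41 ≡ 1 and 1763 ≡ 3 (mod 4), so (41/1763) = +(1763/41).
Reduce top mod 41: now compute (0/41).
Top reduces to 0: gcd > 1, so the symbol is 0.

0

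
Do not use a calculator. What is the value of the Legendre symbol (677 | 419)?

First reduce: 677 ≡ 258 (mod 419).
Pull out 2: since 419 ≡ 3 (mod 8), (2/419) = -1.
Reciprocity: 129 ≡ 1 and 419 ≡ 3 (mod 4), so (129/419) = +(419/129).
Reduce top mod 129: now compute (32/129).
Pull out 2^5: since 129 ≡ 1 (mod 8), (2/129) = +1, so (2/129)^5 = +1.
Reached (1/129) = 1. Collecting the sign flips along the way, the symbol is -1.

-1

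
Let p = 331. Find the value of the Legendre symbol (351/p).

1

First reduce: 351 ≡ 20 (mod 331).
Pull out 2^2: since 331 ≡ 3 (mod 8), (2/331) = -1, so (2/331)^2 = +1.
Reciprocity: 5 ≡ 1 and 331 ≡ 3 (mod 4), so (5/331) = +(331/5).
Reduce top mod 5: now compute (1/5).
Reached (1/5) = 1. Collecting the sign flips along the way, the symbol is +1.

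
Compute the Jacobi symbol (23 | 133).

1

Reciprocity: 23 ≡ 3 and 133 ≡ 1 (mod 4), so (23/133) = +(133/23).
Reduce top mod 23: now compute (18/23).
Pull out 2: since 23 ≡ 7 (mod 8), (2/23) = +1.
Reciprocity: 9 ≡ 1 and 23 ≡ 3 (mod 4), so (9/23) = +(23/9).
Reduce top mod 9: now compute (5/9).
Reciprocity: 5 ≡ 1 and 9 ≡ 1 (mod 4), so (5/9) = +(9/5).
Reduce top mod 5: now compute (4/5).
Pull out 2^2: since 5 ≡ 5 (mod 8), (2/5) = -1, so (2/5)^2 = +1.
Reached (1/5) = 1. Collecting the sign flips along the way, the symbol is +1.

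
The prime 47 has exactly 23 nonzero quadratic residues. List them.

Square k = 1,…,23 (k and 47−k give the same square):
1²=1, 2²=4, 3²=9, 4²=16, 5²=25, 6²=36, 7²≡2, 8²≡17, 9²≡34, 10²≡6, 11²≡27, 12²≡3, 13²≡28, 14²≡8, 15²≡37, 16²≡21, 17²≡7, 18²≡42, 19²≡32, 20²≡24, 21²≡18, 22²≡14, 23²≡12 (mod 47).
So the quadratic residues mod 47 are {1, 2, 3, 4, 6, 7, 8, 9, 12, 14, 16, 17, 18, 21, 24, 25, 27, 28, 32, 34, 36, 37, 42}.

1 2 3 4 6 7 8 9 12 14 16 17 18 21 24 25 27 28 32 34 36 37 42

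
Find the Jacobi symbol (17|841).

Reciprocity: 17 ≡ 1 and 841 ≡ 1 (mod 4), so (17/841) = +(841/17).
Reduce top mod 17: now compute (8/17).
Pull out 2^3: since 17 ≡ 1 (mod 8), (2/17) = +1, so (2/17)^3 = +1.
Reached (1/17) = 1. Collecting the sign flips along the way, the symbol is +1.

1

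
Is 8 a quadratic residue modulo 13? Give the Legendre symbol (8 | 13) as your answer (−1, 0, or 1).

Pull out 2^3: since 13 ≡ 5 (mod 8), (2/13) = -1, so (2/13)^3 = -1.
Reached (1/13) = 1. Collecting the sign flips along the way, the symbol is -1.

-1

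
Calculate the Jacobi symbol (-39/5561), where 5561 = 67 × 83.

First reduce: -39 ≡ 5522 (mod 5561).
Pull out 2: since 5561 ≡ 1 (mod 8), (2/5561) = +1.
Reciprocity: 2761 ≡ 1 and 5561 ≡ 1 (mod 4), so (2761/5561) = +(5561/2761).
Reduce top mod 2761: now compute (39/2761).
Reciprocity: 39 ≡ 3 and 2761 ≡ 1 (mod 4), so (39/2761) = +(2761/39).
Reduce top mod 39: now compute (31/39).
Reciprocity: 31 ≡ 3 and 39 ≡ 3 (mod 4), so (31/39) = −(39/31).
Reduce top mod 31: now compute (8/31).
Pull out 2^3: since 31 ≡ 7 (mod 8), (2/31) = +1, so (2/31)^3 = +1.
Reached (1/31) = 1. Collecting the sign flips along the way, the symbol is -1.

-1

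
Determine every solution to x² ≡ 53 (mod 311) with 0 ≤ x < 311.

Since 311 ≡ 3 (mod 4), a square root of 53 is 53^((311+1)/4) = 53^78 mod 311.
Repeated squaring: 53^2≡10, 53^4≡100, 53^8≡48, 53^16≡127, 53^32≡268, 53^64≡294 (mod 311).
53^78 = 53^(64+8+4+2) ≡ 64 (mod 311).
Check: 64² = 4096 ≡ 53 (mod 311). The two roots are 64 and 247.

64, 247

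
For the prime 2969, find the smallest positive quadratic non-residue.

3

(2/2969) = +1, so 2 is a residue.
(3/2969) = −1, so 3 is the smallest positive non-residue mod 2969.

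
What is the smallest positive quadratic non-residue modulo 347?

2

(2/347) = −1, so 2 is the smallest positive non-residue mod 347.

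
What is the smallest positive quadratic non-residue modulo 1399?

(2/1399) = +1, so 2 is a residue.
(3/1399) = −1, so 3 is the smallest positive non-residue mod 1399.

3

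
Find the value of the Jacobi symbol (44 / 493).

1

Pull out 2^2: since 493 ≡ 5 (mod 8), (2/493) = -1, so (2/493)^2 = +1.
Reciprocity: 11 ≡ 3 and 493 ≡ 1 (mod 4), so (11/493) = +(493/11).
Reduce top mod 11: now compute (9/11).
Reciprocity: 9 ≡ 1 and 11 ≡ 3 (mod 4), so (9/11) = +(11/9).
Reduce top mod 9: now compute (2/9).
Pull out 2: since 9 ≡ 1 (mod 8), (2/9) = +1.
Reached (1/9) = 1. Collecting the sign flips along the way, the symbol is +1.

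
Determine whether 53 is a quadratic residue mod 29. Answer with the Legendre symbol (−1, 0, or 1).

1

Euler's criterion: (53/29) ≡ 24^14 (mod 29).
24^2 ≡ 25 (mod 29)
24^4 ≡ 16 (mod 29)
24^8 ≡ 24 (mod 29)
24^14 = 24^(8+4+2) ≡ 1 (mod 29).
Result is 1, so (53/29) = 1.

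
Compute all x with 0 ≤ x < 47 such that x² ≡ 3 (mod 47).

Since 47 ≡ 3 (mod 4), a square root of 3 is 3^((47+1)/4) = 3^12 mod 47.
Repeated squaring: 3^2≡9, 3^4≡34, 3^8≡28 (mod 47).
3^12 = 3^(8+4) ≡ 12 (mod 47).
Check: 12² = 144 ≡ 3 (mod 47). The two roots are 12 and 35.

12, 35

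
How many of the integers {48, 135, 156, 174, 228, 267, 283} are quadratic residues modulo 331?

2

(48/331) = -1 → non-residue.
(135/331) = -1 → non-residue.
(156/331) = +1 → QR.
(174/331) = -1 → non-residue.
(228/331) = -1 → non-residue.
(267/331) = -1 → non-residue.
(283/331) = +1 → QR.
Total quadratic residues among the 7: 2.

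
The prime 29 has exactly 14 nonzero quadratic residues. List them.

1,4,5,6,7,9,13,16,20,22,23,24,25,28

Square k = 1,…,14 (k and 29−k give the same square):
1²=1, 2²=4, 3²=9, 4²=16, 5²=25, 6²≡7, 7²≡20, 8²≡6, 9²≡23, 10²≡13, 11²≡5, 12²≡28, 13²≡24, 14²≡22 (mod 29).
So the quadratic residues mod 29 are {1, 4, 5, 6, 7, 9, 13, 16, 20, 22, 23, 24, 25, 28}.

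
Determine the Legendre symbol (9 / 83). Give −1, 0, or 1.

Reciprocity: 9 ≡ 1 and 83 ≡ 3 (mod 4), so (9/83) = +(83/9).
Reduce top mod 9: now compute (2/9).
Pull out 2: since 9 ≡ 1 (mod 8), (2/9) = +1.
Reached (1/9) = 1. Collecting the sign flips along the way, the symbol is +1.

1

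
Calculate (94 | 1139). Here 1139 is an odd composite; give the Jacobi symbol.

-1

Pull out 2: since 1139 ≡ 3 (mod 8), (2/1139) = -1.
Reciprocity: 47 ≡ 3 and 1139 ≡ 3 (mod 4), so (47/1139) = −(1139/47).
Reduce top mod 47: now compute (11/47).
Reciprocity: 11 ≡ 3 and 47 ≡ 3 (mod 4), so (11/47) = −(47/11).
Reduce top mod 11: now compute (3/11).
Reciprocity: 3 ≡ 3 and 11 ≡ 3 (mod 4), so (3/11) = −(11/3).
Reduce top mod 3: now compute (2/3).
Pull out 2: since 3 ≡ 3 (mod 8), (2/3) = -1.
Reached (1/3) = 1. Collecting the sign flips along the way, the symbol is -1.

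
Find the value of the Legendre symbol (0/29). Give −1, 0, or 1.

Top reduces to 0: gcd > 1, so the symbol is 0.

0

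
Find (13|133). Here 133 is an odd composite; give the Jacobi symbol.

1

Reciprocity: 13 ≡ 1 and 133 ≡ 1 (mod 4), so (13/133) = +(133/13).
Reduce top mod 13: now compute (3/13).
Reciprocity: 3 ≡ 3 and 13 ≡ 1 (mod 4), so (3/13) = +(13/3).
Reduce top mod 3: now compute (1/3).
Reached (1/3) = 1. Collecting the sign flips along the way, the symbol is +1.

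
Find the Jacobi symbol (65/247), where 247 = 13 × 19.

0

Reciprocity: 65 ≡ 1 and 247 ≡ 3 (mod 4), so (65/247) = +(247/65).
Reduce top mod 65: now compute (52/65).
Pull out 2^2: since 65 ≡ 1 (mod 8), (2/65) = +1, so (2/65)^2 = +1.
Reciprocity: 13 ≡ 1 and 65 ≡ 1 (mod 4), so (13/65) = +(65/13).
Reduce top mod 13: now compute (0/13).
Top reduces to 0: gcd > 1, so the symbol is 0.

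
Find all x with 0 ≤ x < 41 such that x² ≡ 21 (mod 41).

41 ≡ 1 (mod 4), so we find a root by search.
Trying successive values, 12² = 144 ≡ 21 (mod 41). The other root is 41 − 12 = 29.

12, 29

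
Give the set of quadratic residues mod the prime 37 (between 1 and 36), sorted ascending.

Square k = 1,…,18 (k and 37−k give the same square):
1²=1, 2²=4, 3²=9, 4²=16, 5²=25, 6²=36, 7²≡12, 8²≡27, 9²≡7, 10²≡26, 11²≡10, 12²≡33, 13²≡21, 14²≡11, 15²≡3, 16²≡34, 17²≡30, 18²≡28 (mod 37).
So the quadratic residues mod 37 are {1, 3, 4, 7, 9, 10, 11, 12, 16, 21, 25, 26, 27, 28, 30, 33, 34, 36}.

1, 3, 4, 7, 9, 10, 11, 12, 16, 21, 25, 26, 27, 28, 30, 33, 34, 36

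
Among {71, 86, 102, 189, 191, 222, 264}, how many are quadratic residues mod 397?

2

(71/397) = -1 → non-residue.
(86/397) = -1 → non-residue.
(102/397) = +1 → QR.
(189/397) = -1 → non-residue.
(191/397) = +1 → QR.
(222/397) = -1 → non-residue.
(264/397) = -1 → non-residue.
Total quadratic residues among the 7: 2.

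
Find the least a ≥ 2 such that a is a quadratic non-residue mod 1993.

5

(2/1993) = +1, so 2 is a residue.
(3/1993) = +1, so 3 is a residue.
(4/1993) = +1, so 4 is a residue.
(5/1993) = −1, so 5 is the smallest positive non-residue mod 1993.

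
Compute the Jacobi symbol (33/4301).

Reciprocity: 33 ≡ 1 and 4301 ≡ 1 (mod 4), so (33/4301) = +(4301/33).
Reduce top mod 33: now compute (11/33).
Reciprocity: 11 ≡ 3 and 33 ≡ 1 (mod 4), so (11/33) = +(33/11).
Reduce top mod 11: now compute (0/11).
Top reduces to 0: gcd > 1, so the symbol is 0.

0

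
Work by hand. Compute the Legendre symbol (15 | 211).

Reciprocity: 15 ≡ 3 and 211 ≡ 3 (mod 4), so (15/211) = −(211/15).
Reduce top mod 15: now compute (1/15).
Reached (1/15) = 1. Collecting the sign flips along the way, the symbol is -1.

-1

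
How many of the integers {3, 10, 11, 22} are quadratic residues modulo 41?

1

(3/41) = -1 → non-residue.
(10/41) = +1 → QR.
(11/41) = -1 → non-residue.
(22/41) = -1 → non-residue.
Total quadratic residues among the 4: 1.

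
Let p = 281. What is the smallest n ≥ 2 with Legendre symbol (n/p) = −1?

(2/281) = +1, so 2 is a residue.
(3/281) = −1, so 3 is the smallest positive non-residue mod 281.

3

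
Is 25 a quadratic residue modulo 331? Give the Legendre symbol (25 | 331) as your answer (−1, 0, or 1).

1

Reciprocity: 25 ≡ 1 and 331 ≡ 3 (mod 4), so (25/331) = +(331/25).
Reduce top mod 25: now compute (6/25).
Pull out 2: since 25 ≡ 1 (mod 8), (2/25) = +1.
Reciprocity: 3 ≡ 3 and 25 ≡ 1 (mod 4), so (3/25) = +(25/3).
Reduce top mod 3: now compute (1/3).
Reached (1/3) = 1. Collecting the sign flips along the way, the symbol is +1.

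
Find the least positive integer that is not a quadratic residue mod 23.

(2/23) = +1, so 2 is a residue.
(3/23) = +1, so 3 is a residue.
(4/23) = +1, so 4 is a residue.
(5/23) = −1, so 5 is the smallest positive non-residue mod 23.

5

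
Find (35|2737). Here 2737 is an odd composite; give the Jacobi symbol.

Reciprocity: 35 ≡ 3 and 2737 ≡ 1 (mod 4), so (35/2737) = +(2737/35).
Reduce top mod 35: now compute (7/35).
Reciprocity: 7 ≡ 3 and 35 ≡ 3 (mod 4), so (7/35) = −(35/7).
Reduce top mod 7: now compute (0/7).
Top reduces to 0: gcd > 1, so the symbol is 0.

0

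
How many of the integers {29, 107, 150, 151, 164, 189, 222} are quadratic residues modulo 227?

(29/227) = +1 → QR.
(107/227) = -1 → non-residue.
(150/227) = -1 → non-residue.
(151/227) = -1 → non-residue.
(164/227) = -1 → non-residue.
(189/227) = +1 → QR.
(222/227) = +1 → QR.
Total quadratic residues among the 7: 3.

3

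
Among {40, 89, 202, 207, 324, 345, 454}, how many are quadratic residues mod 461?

(40/461) = -1 → non-residue.
(89/461) = +1 → QR.
(202/461) = +1 → QR.
(207/461) = +1 → QR.
(324/461) = +1 → QR.
(345/461) = -1 → non-residue.
(454/461) = -1 → non-residue.
Total quadratic residues among the 7: 4.

4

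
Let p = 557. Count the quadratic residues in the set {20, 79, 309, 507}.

2

(20/557) = -1 → non-residue.
(79/557) = +1 → QR.
(309/557) = +1 → QR.
(507/557) = -1 → non-residue.
Total quadratic residues among the 4: 2.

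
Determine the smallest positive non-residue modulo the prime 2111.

7

(2/2111) = +1, so 2 is a residue.
(3/2111) = +1, so 3 is a residue.
(4/2111) = +1, so 4 is a residue.
(5/2111) = +1, so 5 is a residue.
(6/2111) = +1, so 6 is a residue.
(7/2111) = −1, so 7 is the smallest positive non-residue mod 2111.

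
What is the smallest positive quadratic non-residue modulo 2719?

(2/2719) = +1, so 2 is a residue.
(3/2719) = −1, so 3 is the smallest positive non-residue mod 2719.

3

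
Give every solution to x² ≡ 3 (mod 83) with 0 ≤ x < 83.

13, 70

Since 83 ≡ 3 (mod 4), a square root of 3 is 3^((83+1)/4) = 3^21 mod 83.
Repeated squaring: 3^2≡9, 3^4≡81, 3^8≡4, 3^16≡16 (mod 83).
3^21 = 3^(16+4+1) ≡ 70 (mod 83).
Check: 70² = 4900 ≡ 3 (mod 83). The two roots are 13 and 70.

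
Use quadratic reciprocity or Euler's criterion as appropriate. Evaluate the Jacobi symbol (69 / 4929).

0

Reciprocity: 69 ≡ 1 and 4929 ≡ 1 (mod 4), so (69/4929) = +(4929/69).
Reduce top mod 69: now compute (30/69).
Pull out 2: since 69 ≡ 5 (mod 8), (2/69) = -1.
Reciprocity: 15 ≡ 3 and 69 ≡ 1 (mod 4), so (15/69) = +(69/15).
Reduce top mod 15: now compute (9/15).
Reciprocity: 9 ≡ 1 and 15 ≡ 3 (mod 4), so (9/15) = +(15/9).
Reduce top mod 9: now compute (6/9).
Pull out 2: since 9 ≡ 1 (mod 8), (2/9) = +1.
Reciprocity: 3 ≡ 3 and 9 ≡ 1 (mod 4), so (3/9) = +(9/3).
Reduce top mod 3: now compute (0/3).
Top reduces to 0: gcd > 1, so the symbol is 0.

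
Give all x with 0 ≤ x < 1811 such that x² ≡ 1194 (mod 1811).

Since 1811 ≡ 3 (mod 4), a square root of 1194 is 1194^((1811+1)/4) = 1194^453 mod 1811.
Repeated squaring: 1194^2≡379, 1194^4≡572, 1194^8≡1204, 1194^16≡816, 1194^32≡1219, 1194^64≡941, 1194^128≡1713, 1194^256≡549 (mod 1811).
1194^453 = 1194^(256+128+64+4+1) ≡ 667 (mod 1811).
Check: 667² = 444889 ≡ 1194 (mod 1811). The two roots are 667 and 1144.

667, 1144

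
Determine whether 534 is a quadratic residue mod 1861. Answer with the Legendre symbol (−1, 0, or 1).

-1

Pull out 2: since 1861 ≡ 5 (mod 8), (2/1861) = -1.
Reciprocity: 267 ≡ 3 and 1861 ≡ 1 (mod 4), so (267/1861) = +(1861/267).
Reduce top mod 267: now compute (259/267).
Reciprocity: 259 ≡ 3 and 267 ≡ 3 (mod 4), so (259/267) = −(267/259).
Reduce top mod 259: now compute (8/259).
Pull out 2^3: since 259 ≡ 3 (mod 8), (2/259) = -1, so (2/259)^3 = -1.
Reached (1/259) = 1. Collecting the sign flips along the way, the symbol is -1.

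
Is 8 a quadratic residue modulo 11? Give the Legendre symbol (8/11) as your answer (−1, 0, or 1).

-1

Pull out 2^3: since 11 ≡ 3 (mod 8), (2/11) = -1, so (2/11)^3 = -1.
Reached (1/11) = 1. Collecting the sign flips along the way, the symbol is -1.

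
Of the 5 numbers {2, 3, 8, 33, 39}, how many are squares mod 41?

4

(2/41) = +1 → QR.
(3/41) = -1 → non-residue.
(8/41) = +1 → QR.
(33/41) = +1 → QR.
(39/41) = +1 → QR.
Total quadratic residues among the 5: 4.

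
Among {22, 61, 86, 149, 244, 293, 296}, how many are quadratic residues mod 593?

1

(22/593) = -1 → non-residue.
(61/593) = -1 → non-residue.
(86/593) = -1 → non-residue.
(149/593) = -1 → non-residue.
(244/593) = -1 → non-residue.
(293/593) = -1 → non-residue.
(296/593) = +1 → QR.
Total quadratic residues among the 7: 1.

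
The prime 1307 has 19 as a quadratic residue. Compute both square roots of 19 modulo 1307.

Since 1307 ≡ 3 (mod 4), a square root of 19 is 19^((1307+1)/4) = 19^327 mod 1307.
Repeated squaring: 19^2≡361, 19^4≡928, 19^8≡1178, 19^16≡957, 19^32≡949, 19^64≡78, 19^128≡856, 19^256≡816 (mod 1307).
19^327 = 19^(256+64+4+2+1) ≡ 343 (mod 1307).
Check: 343² = 117649 ≡ 19 (mod 1307). The two roots are 343 and 964.

343, 964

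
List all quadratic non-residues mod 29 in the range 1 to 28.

2, 3, 8, 10, 11, 12, 14, 15, 17, 18, 19, 21, 26, 27

Square k = 1,…,14 (k and 29−k give the same square):
1²=1, 2²=4, 3²=9, 4²=16, 5²=25, 6²≡7, 7²≡20, 8²≡6, 9²≡23, 10²≡13, 11²≡5, 12²≡28, 13²≡24, 14²≡22 (mod 29).
The residues are {1, 4, 5, 6, 7, 9, 13, 16, 20, 22, 23, 24, 25, 28}; the non-residues are the remaining 14 nonzero classes.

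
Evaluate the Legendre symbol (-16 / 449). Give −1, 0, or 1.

First reduce: -16 ≡ 433 (mod 449).
Reciprocity: 433 ≡ 1 and 449 ≡ 1 (mod 4), so (433/449) = +(449/433).
Reduce top mod 433: now compute (16/433).
Pull out 2^4: since 433 ≡ 1 (mod 8), (2/433) = +1, so (2/433)^4 = +1.
Reached (1/433) = 1. Collecting the sign flips along the way, the symbol is +1.

1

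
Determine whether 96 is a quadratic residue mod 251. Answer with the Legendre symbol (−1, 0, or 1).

Pull out 2^5: since 251 ≡ 3 (mod 8), (2/251) = -1, so (2/251)^5 = -1.
Reciprocity: 3 ≡ 3 and 251 ≡ 3 (mod 4), so (3/251) = −(251/3).
Reduce top mod 3: now compute (2/3).
Pull out 2: since 3 ≡ 3 (mod 8), (2/3) = -1.
Reached (1/3) = 1. Collecting the sign flips along the way, the symbol is -1.

-1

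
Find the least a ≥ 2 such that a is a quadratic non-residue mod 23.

5

(2/23) = +1, so 2 is a residue.
(3/23) = +1, so 3 is a residue.
(4/23) = +1, so 4 is a residue.
(5/23) = −1, so 5 is the smallest positive non-residue mod 23.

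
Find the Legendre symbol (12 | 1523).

Pull out 2^2: since 1523 ≡ 3 (mod 8), (2/1523) = -1, so (2/1523)^2 = +1.
Reciprocity: 3 ≡ 3 and 1523 ≡ 3 (mod 4), so (3/1523) = −(1523/3).
Reduce top mod 3: now compute (2/3).
Pull out 2: since 3 ≡ 3 (mod 8), (2/3) = -1.
Reached (1/3) = 1. Collecting the sign flips along the way, the symbol is +1.

1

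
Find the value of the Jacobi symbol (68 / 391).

Pull out 2^2: since 391 ≡ 7 (mod 8), (2/391) = +1, so (2/391)^2 = +1.
Reciprocity: 17 ≡ 1 and 391 ≡ 3 (mod 4), so (17/391) = +(391/17).
Reduce top mod 17: now compute (0/17).
Top reduces to 0: gcd > 1, so the symbol is 0.

0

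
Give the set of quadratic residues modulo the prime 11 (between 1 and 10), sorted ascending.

Square k = 1,…,5 (k and 11−k give the same square):
1²=1, 2²=4, 3²=9, 4²≡5, 5²≡3 (mod 11).
So the quadratic residues mod 11 are {1, 3, 4, 5, 9}.

1, 3, 4, 5, 9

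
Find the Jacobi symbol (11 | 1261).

Reciprocity: 11 ≡ 3 and 1261 ≡ 1 (mod 4), so (11/1261) = +(1261/11).
Reduce top mod 11: now compute (7/11).
Reciprocity: 7 ≡ 3 and 11 ≡ 3 (mod 4), so (7/11) = −(11/7).
Reduce top mod 7: now compute (4/7).
Pull out 2^2: since 7 ≡ 7 (mod 8), (2/7) = +1, so (2/7)^2 = +1.
Reached (1/7) = 1. Collecting the sign flips along the way, the symbol is -1.

-1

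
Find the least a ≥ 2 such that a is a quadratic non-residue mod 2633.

(2/2633) = +1, so 2 is a residue.
(3/2633) = −1, so 3 is the smallest positive non-residue mod 2633.

3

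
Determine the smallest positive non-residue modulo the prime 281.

3

(2/281) = +1, so 2 is a residue.
(3/281) = −1, so 3 is the smallest positive non-residue mod 281.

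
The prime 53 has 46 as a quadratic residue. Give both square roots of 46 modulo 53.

53 ≡ 1 (mod 4), so we find a root by search.
Trying successive values, 24² = 576 ≡ 46 (mod 53). The other root is 53 − 24 = 29.

24, 29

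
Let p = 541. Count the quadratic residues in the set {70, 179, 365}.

(70/541) = -1 → non-residue.
(179/541) = +1 → QR.
(365/541) = -1 → non-residue.
Total quadratic residues among the 3: 1.

1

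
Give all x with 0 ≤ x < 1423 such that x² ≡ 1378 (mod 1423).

588, 835

Since 1423 ≡ 3 (mod 4), a square root of 1378 is 1378^((1423+1)/4) = 1378^356 mod 1423.
Repeated squaring: 1378^2≡602, 1378^4≡962, 1378^8≡494, 1378^16≡703, 1378^32≡428, 1378^64≡1040, 1378^128≡120, 1378^256≡170 (mod 1423).
1378^356 = 1378^(256+64+32+4) ≡ 835 (mod 1423).
Check: 835² = 697225 ≡ 1378 (mod 1423). The two roots are 588 and 835.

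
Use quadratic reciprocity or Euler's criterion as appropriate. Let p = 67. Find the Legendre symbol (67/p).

0

First reduce: 67 ≡ 0 (mod 67).
Top reduces to 0: gcd > 1, so the symbol is 0.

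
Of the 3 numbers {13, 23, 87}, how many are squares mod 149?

(13/149) = -1 → non-residue.
(23/149) = -1 → non-residue.
(87/149) = -1 → non-residue.
Total quadratic residues among the 3: 0.

0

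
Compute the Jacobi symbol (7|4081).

0

Reciprocity: 7 ≡ 3 and 4081 ≡ 1 (mod 4), so (7/4081) = +(4081/7).
Reduce top mod 7: now compute (0/7).
Top reduces to 0: gcd > 1, so the symbol is 0.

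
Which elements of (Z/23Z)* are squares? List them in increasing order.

Square k = 1,…,11 (k and 23−k give the same square):
1²=1, 2²=4, 3²=9, 4²=16, 5²≡2, 6²≡13, 7²≡3, 8²≡18, 9²≡12, 10²≡8, 11²≡6 (mod 23).
So the quadratic residues mod 23 are {1, 2, 3, 4, 6, 8, 9, 12, 13, 16, 18}.

1,2,3,4,6,8,9,12,13,16,18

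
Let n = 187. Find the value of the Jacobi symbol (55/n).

Reciprocity: 55 ≡ 3 and 187 ≡ 3 (mod 4), so (55/187) = −(187/55).
Reduce top mod 55: now compute (22/55).
Pull out 2: since 55 ≡ 7 (mod 8), (2/55) = +1.
Reciprocity: 11 ≡ 3 and 55 ≡ 3 (mod 4), so (11/55) = −(55/11).
Reduce top mod 11: now compute (0/11).
Top reduces to 0: gcd > 1, so the symbol is 0.

0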